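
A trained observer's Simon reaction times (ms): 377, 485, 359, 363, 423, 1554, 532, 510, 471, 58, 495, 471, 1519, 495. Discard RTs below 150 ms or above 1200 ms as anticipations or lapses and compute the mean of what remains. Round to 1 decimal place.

Excluded: 58, 1519, 1554
Retained (n=11): Σ = 4981
Mean = 4981/11 = 452.8182

452.8 ms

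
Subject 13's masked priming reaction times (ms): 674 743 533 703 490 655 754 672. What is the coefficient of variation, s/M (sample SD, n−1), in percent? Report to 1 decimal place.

14.5%

n = 8, Σ = 5224, M = 653.0000
Σ(x−M)² = 62576.000; s = √(62576.000/7) = 94.5486
CV = 94.5486 / 653.0000 = 0.14479 = 14.479%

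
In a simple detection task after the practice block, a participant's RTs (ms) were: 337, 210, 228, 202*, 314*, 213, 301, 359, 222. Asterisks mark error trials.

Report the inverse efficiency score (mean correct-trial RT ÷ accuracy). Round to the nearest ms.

Correct trials (n=7): 337, 210, 228, 213, 301, 359, 222
Mean correct RT = 1870/7 = 267.1429 ms
Proportion correct = 7/9
IES = 267.1429 / (7/9) = 343.469 ms

343 ms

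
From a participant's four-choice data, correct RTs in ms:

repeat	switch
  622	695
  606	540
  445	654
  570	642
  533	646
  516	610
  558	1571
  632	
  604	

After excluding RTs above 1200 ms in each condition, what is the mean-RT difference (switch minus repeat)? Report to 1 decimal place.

66.1 ms

switch: exclude 1571
M(repeat) = 5086/9 = 565.111
M(switch) = 3787/6 = 631.167
Difference = 631.167 − 565.111 = 66.056 ms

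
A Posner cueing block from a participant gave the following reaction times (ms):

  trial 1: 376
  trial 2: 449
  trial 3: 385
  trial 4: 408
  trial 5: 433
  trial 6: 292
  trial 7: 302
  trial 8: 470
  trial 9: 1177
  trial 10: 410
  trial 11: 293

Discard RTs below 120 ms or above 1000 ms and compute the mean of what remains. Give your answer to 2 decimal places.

Excluded: 1177
Retained (n=10): Σ = 3818
Mean = 3818/10 = 381.8000

381.80 ms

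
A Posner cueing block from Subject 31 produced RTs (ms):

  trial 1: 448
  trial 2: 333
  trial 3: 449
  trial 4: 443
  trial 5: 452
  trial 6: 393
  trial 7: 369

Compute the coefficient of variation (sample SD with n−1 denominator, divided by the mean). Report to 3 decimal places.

0.116

n = 7, Σ = 2887, M = 412.4286
Σ(x−M)² = 13675.714; s = √(13675.714/6) = 47.7419
CV = 47.7419 / 412.4286 = 0.11576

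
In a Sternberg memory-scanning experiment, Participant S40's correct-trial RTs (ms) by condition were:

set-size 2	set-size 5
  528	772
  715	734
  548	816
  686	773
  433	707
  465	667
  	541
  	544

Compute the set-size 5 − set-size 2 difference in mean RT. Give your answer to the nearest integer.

132 ms

M(set-size 2) = 3375/6 = 562.500
M(set-size 5) = 5554/8 = 694.250
Difference = 694.250 − 562.500 = 131.750 ms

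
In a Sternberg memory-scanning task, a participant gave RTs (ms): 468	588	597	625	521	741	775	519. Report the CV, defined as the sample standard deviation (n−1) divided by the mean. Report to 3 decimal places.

n = 8, Σ = 4834, M = 604.2500
Σ(x−M)² = 81365.500; s = √(81365.500/7) = 107.8130
CV = 107.8130 / 604.2500 = 0.17842

0.178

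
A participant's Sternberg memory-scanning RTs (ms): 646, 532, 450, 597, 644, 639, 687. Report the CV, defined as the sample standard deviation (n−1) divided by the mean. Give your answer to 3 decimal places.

n = 7, Σ = 4195, M = 599.2857
Σ(x−M)² = 40271.429; s = √(40271.429/6) = 81.9262
CV = 81.9262 / 599.2857 = 0.13671

0.137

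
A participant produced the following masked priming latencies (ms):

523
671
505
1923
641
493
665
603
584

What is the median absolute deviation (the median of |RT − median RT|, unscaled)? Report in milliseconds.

Sorted: 493, 505, 523, 584, 603, 641, 665, 671, 1923 → median = 603
|x − 603|: 80, 68, 98, 1320, 38, 110, 62, 0, 19
Sorted deviations: 0, 19, 38, 62, 68, 80, 98, 110, 1320 → MAD = 68

68 ms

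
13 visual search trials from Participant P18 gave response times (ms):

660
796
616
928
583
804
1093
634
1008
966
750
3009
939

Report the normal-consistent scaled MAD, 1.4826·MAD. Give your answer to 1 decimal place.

240.2 ms

Sorted: 583, 616, 634, 660, 750, 796, 804, 928, 939, 966, 1008, 1093, 3009 → median = 804
|x − 804| sorted: 0, 8, 54, 124, 135, 144, 162, 170, 188, 204, 221, 289, 2205 → MAD = 162
Robust SD ≈ 1.4826 × 162 = 240.181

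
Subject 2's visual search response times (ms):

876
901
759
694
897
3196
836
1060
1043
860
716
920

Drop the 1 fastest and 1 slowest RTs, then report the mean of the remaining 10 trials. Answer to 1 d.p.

886.8 ms

Sorted: 694, 716, 759, 836, 860, 876, 897, 901, 920, 1043, 1060, 3196
Drop lowest 1 (694) and highest 1 (3196)
Remaining (n=10): Σ = 8868, mean = 8868/10 = 886.800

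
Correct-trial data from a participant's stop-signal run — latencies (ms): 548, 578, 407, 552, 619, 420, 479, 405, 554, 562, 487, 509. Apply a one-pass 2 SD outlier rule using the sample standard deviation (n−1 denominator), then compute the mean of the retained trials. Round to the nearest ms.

n = 12, ΣRT = 6120, M = 510.000
Σ(x−M)² = 55578.00; s = √(55578.00/11) = 71.081
Cutoffs: 510.000 ± 2·71.081 → [367.8, 652.2]
No RTs fall outside the cutoffs; all 12 retained. Mean = 6120/12 = 510.000

510 ms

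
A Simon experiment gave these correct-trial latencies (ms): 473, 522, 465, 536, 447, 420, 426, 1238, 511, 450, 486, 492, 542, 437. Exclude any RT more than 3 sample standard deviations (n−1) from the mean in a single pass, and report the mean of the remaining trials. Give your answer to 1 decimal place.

n = 14, ΣRT = 7445, M = 531.786
Σ(x−M)² = 557532.36; s = √(557532.36/13) = 207.092
Cutoffs: 531.786 ± 3·207.092 → [-89.5, 1153.1]
Outside: 1238 → excluded.
Retained (n=13): Σ = 6207, mean = 6207/13 = 477.462

477.5 ms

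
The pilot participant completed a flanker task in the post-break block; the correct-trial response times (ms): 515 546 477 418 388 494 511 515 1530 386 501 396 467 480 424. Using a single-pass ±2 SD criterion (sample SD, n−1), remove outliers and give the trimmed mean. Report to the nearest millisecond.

n = 15, ΣRT = 8048, M = 536.533
Σ(x−M)² = 1094477.73; s = √(1094477.73/14) = 279.601
Cutoffs: 536.533 ± 2·279.601 → [-22.7, 1095.7]
Outside: 1530 → excluded.
Retained (n=14): Σ = 6518, mean = 6518/14 = 465.571

466 ms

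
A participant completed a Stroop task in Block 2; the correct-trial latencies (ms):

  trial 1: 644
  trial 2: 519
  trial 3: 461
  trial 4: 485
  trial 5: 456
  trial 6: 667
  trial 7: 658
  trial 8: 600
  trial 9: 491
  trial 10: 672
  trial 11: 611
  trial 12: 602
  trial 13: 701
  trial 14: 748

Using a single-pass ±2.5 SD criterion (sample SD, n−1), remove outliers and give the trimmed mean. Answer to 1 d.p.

593.9 ms

n = 14, ΣRT = 8315, M = 593.929
Σ(x−M)² = 118410.93; s = √(118410.93/13) = 95.439
Cutoffs: 593.929 ± 2.5·95.439 → [355.3, 832.5]
No RTs fall outside the cutoffs; all 14 retained. Mean = 8315/14 = 593.929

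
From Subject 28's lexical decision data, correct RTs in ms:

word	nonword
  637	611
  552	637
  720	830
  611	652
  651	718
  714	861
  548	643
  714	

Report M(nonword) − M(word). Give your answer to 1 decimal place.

64.1 ms

M(word) = 5147/8 = 643.375
M(nonword) = 4952/7 = 707.429
Difference = 707.429 − 643.375 = 64.054 ms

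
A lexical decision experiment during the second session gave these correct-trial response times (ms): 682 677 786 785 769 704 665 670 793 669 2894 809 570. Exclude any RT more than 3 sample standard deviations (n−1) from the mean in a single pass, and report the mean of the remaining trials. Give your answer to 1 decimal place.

n = 13, ΣRT = 11473, M = 882.538
Σ(x−M)² = 4441239.23; s = √(4441239.23/12) = 608.361
Cutoffs: 882.538 ± 3·608.361 → [-942.5, 2707.6]
Outside: 2894 → excluded.
Retained (n=12): Σ = 8579, mean = 8579/12 = 714.917

714.9 ms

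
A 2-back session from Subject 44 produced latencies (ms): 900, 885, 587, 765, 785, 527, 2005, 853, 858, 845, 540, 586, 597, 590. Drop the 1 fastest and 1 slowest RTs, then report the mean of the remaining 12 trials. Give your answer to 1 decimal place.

732.6 ms

Sorted: 527, 540, 586, 587, 590, 597, 765, 785, 845, 853, 858, 885, 900, 2005
Drop lowest 1 (527) and highest 1 (2005)
Remaining (n=12): Σ = 8791, mean = 8791/12 = 732.583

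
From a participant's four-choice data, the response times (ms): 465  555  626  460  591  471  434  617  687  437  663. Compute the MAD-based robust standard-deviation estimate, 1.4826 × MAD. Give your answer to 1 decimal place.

Sorted: 434, 437, 460, 465, 471, 555, 591, 617, 626, 663, 687 → median = 555
|x − 555| sorted: 0, 36, 62, 71, 84, 90, 95, 108, 118, 121, 132 → MAD = 90
Robust SD ≈ 1.4826 × 90 = 133.434

133.4 ms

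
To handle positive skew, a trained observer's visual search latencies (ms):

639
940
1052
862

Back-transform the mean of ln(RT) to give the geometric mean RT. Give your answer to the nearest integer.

ln(RT): 6.4599, 6.8459, 6.9584, 6.7593
Mean ln(RT) = 27.0235/4 = 6.75587
Geometric mean = exp(6.75587) = 859.09 ms

859 ms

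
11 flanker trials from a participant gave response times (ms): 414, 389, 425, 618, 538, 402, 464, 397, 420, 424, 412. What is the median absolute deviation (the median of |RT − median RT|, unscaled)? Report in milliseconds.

18 ms

Sorted: 389, 397, 402, 412, 414, 420, 424, 425, 464, 538, 618 → median = 420
|x − 420|: 6, 31, 5, 198, 118, 18, 44, 23, 0, 4, 8
Sorted deviations: 0, 4, 5, 6, 8, 18, 23, 31, 44, 118, 198 → MAD = 18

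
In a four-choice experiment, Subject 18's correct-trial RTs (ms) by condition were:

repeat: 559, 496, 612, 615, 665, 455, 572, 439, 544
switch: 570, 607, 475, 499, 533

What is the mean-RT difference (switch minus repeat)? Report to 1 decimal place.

M(repeat) = 4957/9 = 550.778
M(switch) = 2684/5 = 536.800
Difference = 536.800 − 550.778 = -13.978 ms

-14.0 ms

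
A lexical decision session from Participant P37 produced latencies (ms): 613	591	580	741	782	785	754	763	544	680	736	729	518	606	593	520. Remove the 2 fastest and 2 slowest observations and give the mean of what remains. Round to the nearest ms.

661 ms

Sorted: 518, 520, 544, 580, 591, 593, 606, 613, 680, 729, 736, 741, 754, 763, 782, 785
Drop lowest 2 (518, 520) and highest 2 (782, 785)
Remaining (n=12): Σ = 7930, mean = 7930/12 = 660.833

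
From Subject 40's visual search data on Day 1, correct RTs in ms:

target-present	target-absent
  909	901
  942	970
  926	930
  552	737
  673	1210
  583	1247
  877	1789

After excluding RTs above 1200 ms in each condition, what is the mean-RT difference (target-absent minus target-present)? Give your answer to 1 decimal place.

104.2 ms

target-absent: exclude 1210, 1247, 1789
M(target-present) = 5462/7 = 780.286
M(target-absent) = 3538/4 = 884.500
Difference = 884.500 − 780.286 = 104.214 ms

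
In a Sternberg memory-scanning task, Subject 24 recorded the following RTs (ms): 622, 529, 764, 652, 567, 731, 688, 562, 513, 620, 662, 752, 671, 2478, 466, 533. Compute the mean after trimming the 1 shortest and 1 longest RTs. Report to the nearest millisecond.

Sorted: 466, 513, 529, 533, 562, 567, 620, 622, 652, 662, 671, 688, 731, 752, 764, 2478
Drop lowest 1 (466) and highest 1 (2478)
Remaining (n=14): Σ = 8866, mean = 8866/14 = 633.286

633 ms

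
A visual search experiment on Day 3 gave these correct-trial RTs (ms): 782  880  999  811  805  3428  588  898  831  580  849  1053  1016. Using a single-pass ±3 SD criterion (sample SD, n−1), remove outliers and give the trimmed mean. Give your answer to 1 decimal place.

841.0 ms

n = 13, ΣRT = 13520, M = 1040.000
Σ(x−M)² = 6421030.00; s = √(6421030.00/12) = 731.496
Cutoffs: 1040.000 ± 3·731.496 → [-1154.5, 3234.5]
Outside: 3428 → excluded.
Retained (n=12): Σ = 10092, mean = 10092/12 = 841.000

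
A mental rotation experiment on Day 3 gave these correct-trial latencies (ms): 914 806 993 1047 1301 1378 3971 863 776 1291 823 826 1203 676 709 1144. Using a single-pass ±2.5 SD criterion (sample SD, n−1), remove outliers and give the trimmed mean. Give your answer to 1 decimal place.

n = 16, ΣRT = 18721, M = 1170.062
Σ(x−M)² = 9111708.94; s = √(9111708.94/15) = 779.389
Cutoffs: 1170.062 ± 2.5·779.389 → [-778.4, 3118.5]
Outside: 3971 → excluded.
Retained (n=15): Σ = 14750, mean = 14750/15 = 983.333

983.3 ms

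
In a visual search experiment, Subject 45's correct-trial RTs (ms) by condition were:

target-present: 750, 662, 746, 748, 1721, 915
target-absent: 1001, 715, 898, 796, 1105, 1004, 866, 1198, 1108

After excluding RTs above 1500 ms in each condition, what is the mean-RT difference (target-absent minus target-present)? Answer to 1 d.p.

target-present: exclude 1721
M(target-present) = 3821/5 = 764.200
M(target-absent) = 8691/9 = 965.667
Difference = 965.667 − 764.200 = 201.467 ms

201.5 ms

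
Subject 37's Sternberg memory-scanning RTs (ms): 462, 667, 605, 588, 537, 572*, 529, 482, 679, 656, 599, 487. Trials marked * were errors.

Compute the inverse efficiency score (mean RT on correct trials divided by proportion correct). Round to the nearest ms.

624 ms

Correct trials (n=11): 462, 667, 605, 588, 537, 529, 482, 679, 656, 599, 487
Mean correct RT = 6291/11 = 571.9091 ms
Proportion correct = 11/12
IES = 571.9091 / (11/12) = 623.901 ms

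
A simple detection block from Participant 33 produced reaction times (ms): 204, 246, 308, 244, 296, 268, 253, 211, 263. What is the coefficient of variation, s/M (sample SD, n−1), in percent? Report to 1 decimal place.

n = 9, Σ = 2293, M = 254.7778
Σ(x−M)² = 9465.556; s = √(9465.556/8) = 34.3976
CV = 34.3976 / 254.7778 = 0.13501 = 13.501%

13.5%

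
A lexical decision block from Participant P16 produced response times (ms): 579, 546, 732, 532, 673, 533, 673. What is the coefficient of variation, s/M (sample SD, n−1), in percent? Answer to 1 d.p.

n = 7, Σ = 4268, M = 609.7143
Σ(x−M)² = 39891.429; s = √(39891.429/6) = 81.5388
CV = 81.5388 / 609.7143 = 0.13373 = 13.373%

13.4%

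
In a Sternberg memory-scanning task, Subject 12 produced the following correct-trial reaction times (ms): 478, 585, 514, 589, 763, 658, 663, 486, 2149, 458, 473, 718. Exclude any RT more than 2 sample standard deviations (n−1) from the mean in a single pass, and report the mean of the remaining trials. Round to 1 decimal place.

n = 12, ΣRT = 8534, M = 711.167
Σ(x−M)² = 2370845.67; s = √(2370845.67/11) = 464.254
Cutoffs: 711.167 ± 2·464.254 → [-217.3, 1639.7]
Outside: 2149 → excluded.
Retained (n=11): Σ = 6385, mean = 6385/11 = 580.455

580.5 ms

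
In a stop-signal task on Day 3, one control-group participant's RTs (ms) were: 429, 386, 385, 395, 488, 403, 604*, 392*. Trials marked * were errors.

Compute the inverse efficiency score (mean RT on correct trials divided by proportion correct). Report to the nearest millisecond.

552 ms

Correct trials (n=6): 429, 386, 385, 395, 488, 403
Mean correct RT = 2486/6 = 414.3333 ms
Proportion correct = 6/8
IES = 414.3333 / (6/8) = 552.444 ms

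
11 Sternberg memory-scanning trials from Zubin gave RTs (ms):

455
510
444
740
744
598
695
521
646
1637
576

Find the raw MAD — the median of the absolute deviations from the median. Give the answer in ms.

97 ms

Sorted: 444, 455, 510, 521, 576, 598, 646, 695, 740, 744, 1637 → median = 598
|x − 598|: 143, 88, 154, 142, 146, 0, 97, 77, 48, 1039, 22
Sorted deviations: 0, 22, 48, 77, 88, 97, 142, 143, 146, 154, 1039 → MAD = 97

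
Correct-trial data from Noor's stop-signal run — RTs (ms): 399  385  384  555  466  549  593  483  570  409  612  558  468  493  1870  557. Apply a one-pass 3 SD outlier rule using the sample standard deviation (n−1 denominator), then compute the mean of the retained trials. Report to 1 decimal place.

n = 16, ΣRT = 9351, M = 584.438
Σ(x−M)² = 1848637.94; s = √(1848637.94/15) = 351.059
Cutoffs: 584.438 ± 3·351.059 → [-468.7, 1637.6]
Outside: 1870 → excluded.
Retained (n=15): Σ = 7481, mean = 7481/15 = 498.733

498.7 ms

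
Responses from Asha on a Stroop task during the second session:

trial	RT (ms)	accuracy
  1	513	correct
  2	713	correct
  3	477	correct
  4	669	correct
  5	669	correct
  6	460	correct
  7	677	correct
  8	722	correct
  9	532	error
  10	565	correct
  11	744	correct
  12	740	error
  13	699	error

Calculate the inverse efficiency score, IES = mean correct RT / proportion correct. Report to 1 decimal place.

Correct trials (n=10): 513, 713, 477, 669, 669, 460, 677, 722, 565, 744
Mean correct RT = 6209/10 = 620.9000 ms
Proportion correct = 10/13
IES = 620.9000 / (10/13) = 807.170 ms

807.2 ms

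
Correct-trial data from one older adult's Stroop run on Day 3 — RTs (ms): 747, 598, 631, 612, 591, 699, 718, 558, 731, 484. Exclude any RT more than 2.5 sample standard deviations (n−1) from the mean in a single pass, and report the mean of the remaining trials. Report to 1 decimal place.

636.9 ms

n = 10, ΣRT = 6369, M = 636.900
Σ(x−M)² = 65288.90; s = √(65288.90/9) = 85.172
Cutoffs: 636.900 ± 2.5·85.172 → [424.0, 849.8]
No RTs fall outside the cutoffs; all 10 retained. Mean = 6369/10 = 636.900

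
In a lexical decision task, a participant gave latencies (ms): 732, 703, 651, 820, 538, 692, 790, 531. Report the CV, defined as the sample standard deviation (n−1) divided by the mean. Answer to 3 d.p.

n = 8, Σ = 5457, M = 682.1250
Σ(x−M)² = 78246.875; s = √(78246.875/7) = 105.7267
CV = 105.7267 / 682.1250 = 0.15500

0.155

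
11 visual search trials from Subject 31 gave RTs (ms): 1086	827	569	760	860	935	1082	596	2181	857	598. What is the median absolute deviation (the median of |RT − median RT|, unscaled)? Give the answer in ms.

Sorted: 569, 596, 598, 760, 827, 857, 860, 935, 1082, 1086, 2181 → median = 857
|x − 857|: 229, 30, 288, 97, 3, 78, 225, 261, 1324, 0, 259
Sorted deviations: 0, 3, 30, 78, 97, 225, 229, 259, 261, 288, 1324 → MAD = 225

225 ms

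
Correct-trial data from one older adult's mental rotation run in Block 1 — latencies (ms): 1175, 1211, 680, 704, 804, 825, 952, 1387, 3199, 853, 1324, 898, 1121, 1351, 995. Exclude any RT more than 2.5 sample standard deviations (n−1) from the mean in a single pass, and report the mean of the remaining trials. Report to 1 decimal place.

n = 15, ΣRT = 17479, M = 1165.267
Σ(x−M)² = 5187036.93; s = √(5187036.93/14) = 608.689
Cutoffs: 1165.267 ± 2.5·608.689 → [-356.5, 2687.0]
Outside: 3199 → excluded.
Retained (n=14): Σ = 14280, mean = 14280/14 = 1020.000

1020.0 ms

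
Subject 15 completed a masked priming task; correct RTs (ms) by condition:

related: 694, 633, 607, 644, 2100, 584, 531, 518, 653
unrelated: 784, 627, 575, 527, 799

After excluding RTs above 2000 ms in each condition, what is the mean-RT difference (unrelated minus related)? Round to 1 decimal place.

related: exclude 2100
M(related) = 4864/8 = 608.000
M(unrelated) = 3312/5 = 662.400
Difference = 662.400 − 608.000 = 54.400 ms

54.4 ms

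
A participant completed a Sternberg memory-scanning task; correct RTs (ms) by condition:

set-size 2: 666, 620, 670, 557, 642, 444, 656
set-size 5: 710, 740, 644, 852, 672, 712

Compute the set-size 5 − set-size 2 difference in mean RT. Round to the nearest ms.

M(set-size 2) = 4255/7 = 607.857
M(set-size 5) = 4330/6 = 721.667
Difference = 721.667 − 607.857 = 113.810 ms

114 ms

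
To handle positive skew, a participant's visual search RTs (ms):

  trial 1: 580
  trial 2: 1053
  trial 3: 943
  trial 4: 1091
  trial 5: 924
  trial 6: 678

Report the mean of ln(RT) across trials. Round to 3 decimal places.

6.752

ln(RT): 6.3630, 6.9594, 6.8491, 6.9948, 6.8287, 6.5191
Σ ln(RT) = 40.5142
Mean = 40.5142/6 = 6.75237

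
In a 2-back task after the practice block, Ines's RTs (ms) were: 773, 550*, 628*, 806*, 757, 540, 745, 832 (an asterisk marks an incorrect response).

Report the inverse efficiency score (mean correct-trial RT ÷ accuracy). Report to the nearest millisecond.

1167 ms

Correct trials (n=5): 773, 757, 540, 745, 832
Mean correct RT = 3647/5 = 729.4000 ms
Proportion correct = 5/8
IES = 729.4000 / (5/8) = 1167.040 ms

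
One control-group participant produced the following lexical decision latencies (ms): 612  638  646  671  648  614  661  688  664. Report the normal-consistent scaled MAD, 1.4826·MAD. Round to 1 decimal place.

Sorted: 612, 614, 638, 646, 648, 661, 664, 671, 688 → median = 648
|x − 648| sorted: 0, 2, 10, 13, 16, 23, 34, 36, 40 → MAD = 16
Robust SD ≈ 1.4826 × 16 = 23.722

23.7 ms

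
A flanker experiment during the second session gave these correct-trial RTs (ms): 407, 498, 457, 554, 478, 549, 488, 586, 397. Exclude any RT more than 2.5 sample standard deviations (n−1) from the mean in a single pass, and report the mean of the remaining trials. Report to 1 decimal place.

n = 9, ΣRT = 4414, M = 490.444
Σ(x−M)² = 33630.22; s = √(33630.22/8) = 64.837
Cutoffs: 490.444 ± 2.5·64.837 → [328.4, 652.5]
No RTs fall outside the cutoffs; all 9 retained. Mean = 4414/9 = 490.444

490.4 ms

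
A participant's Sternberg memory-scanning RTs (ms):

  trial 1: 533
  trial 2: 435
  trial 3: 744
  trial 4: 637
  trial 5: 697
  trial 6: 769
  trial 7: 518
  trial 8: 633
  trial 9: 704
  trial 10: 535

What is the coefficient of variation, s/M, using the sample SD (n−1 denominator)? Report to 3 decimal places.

n = 10, Σ = 6205, M = 620.5000
Σ(x−M)² = 110440.500; s = √(110440.500/9) = 110.7753
CV = 110.7753 / 620.5000 = 0.17853

0.179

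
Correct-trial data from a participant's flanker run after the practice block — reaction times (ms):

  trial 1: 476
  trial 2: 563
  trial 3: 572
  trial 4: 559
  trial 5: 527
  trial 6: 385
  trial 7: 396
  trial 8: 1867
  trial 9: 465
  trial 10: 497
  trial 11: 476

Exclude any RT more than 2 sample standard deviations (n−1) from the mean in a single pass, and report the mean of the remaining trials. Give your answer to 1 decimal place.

n = 11, ΣRT = 6783, M = 616.636
Σ(x−M)² = 1758834.55; s = √(1758834.55/10) = 419.385
Cutoffs: 616.636 ± 2·419.385 → [-222.1, 1455.4]
Outside: 1867 → excluded.
Retained (n=10): Σ = 4916, mean = 4916/10 = 491.600

491.6 ms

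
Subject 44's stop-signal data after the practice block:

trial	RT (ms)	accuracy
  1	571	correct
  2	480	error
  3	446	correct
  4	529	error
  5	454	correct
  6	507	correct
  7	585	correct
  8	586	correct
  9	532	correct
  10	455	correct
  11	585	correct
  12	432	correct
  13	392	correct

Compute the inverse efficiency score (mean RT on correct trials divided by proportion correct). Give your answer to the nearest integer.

596 ms

Correct trials (n=11): 571, 446, 454, 507, 585, 586, 532, 455, 585, 432, 392
Mean correct RT = 5545/11 = 504.0909 ms
Proportion correct = 11/13
IES = 504.0909 / (11/13) = 595.744 ms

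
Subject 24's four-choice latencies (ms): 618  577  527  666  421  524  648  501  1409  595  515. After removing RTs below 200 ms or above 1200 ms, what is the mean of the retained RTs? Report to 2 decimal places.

559.20 ms

Excluded: 1409
Retained (n=10): Σ = 5592
Mean = 5592/10 = 559.2000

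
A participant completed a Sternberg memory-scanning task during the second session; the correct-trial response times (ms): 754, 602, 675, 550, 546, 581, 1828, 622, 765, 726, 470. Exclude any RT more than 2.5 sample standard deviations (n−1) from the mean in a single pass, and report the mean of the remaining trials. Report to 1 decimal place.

n = 11, ΣRT = 8119, M = 738.091
Σ(x−M)² = 1393830.91; s = √(1393830.91/10) = 373.340
Cutoffs: 738.091 ± 2.5·373.340 → [-195.3, 1671.4]
Outside: 1828 → excluded.
Retained (n=10): Σ = 6291, mean = 6291/10 = 629.100

629.1 ms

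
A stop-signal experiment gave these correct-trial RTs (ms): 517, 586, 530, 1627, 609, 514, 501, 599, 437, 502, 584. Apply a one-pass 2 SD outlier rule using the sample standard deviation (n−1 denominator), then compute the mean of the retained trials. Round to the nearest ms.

n = 11, ΣRT = 7006, M = 636.909
Σ(x−M)² = 1105436.91; s = √(1105436.91/10) = 332.481
Cutoffs: 636.909 ± 2·332.481 → [-28.1, 1301.9]
Outside: 1627 → excluded.
Retained (n=10): Σ = 5379, mean = 5379/10 = 537.900

538 ms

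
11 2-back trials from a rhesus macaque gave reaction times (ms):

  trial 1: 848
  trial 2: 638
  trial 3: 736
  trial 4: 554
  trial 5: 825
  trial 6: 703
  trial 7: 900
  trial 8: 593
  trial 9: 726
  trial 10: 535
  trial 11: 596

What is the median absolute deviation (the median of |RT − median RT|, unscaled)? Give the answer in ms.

110 ms

Sorted: 535, 554, 593, 596, 638, 703, 726, 736, 825, 848, 900 → median = 703
|x − 703|: 145, 65, 33, 149, 122, 0, 197, 110, 23, 168, 107
Sorted deviations: 0, 23, 33, 65, 107, 110, 122, 145, 149, 168, 197 → MAD = 110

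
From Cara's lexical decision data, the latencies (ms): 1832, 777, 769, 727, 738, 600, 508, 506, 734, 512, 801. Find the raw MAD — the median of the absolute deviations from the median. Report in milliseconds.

Sorted: 506, 508, 512, 600, 727, 734, 738, 769, 777, 801, 1832 → median = 734
|x − 734|: 1098, 43, 35, 7, 4, 134, 226, 228, 0, 222, 67
Sorted deviations: 0, 4, 7, 35, 43, 67, 134, 222, 226, 228, 1098 → MAD = 67

67 ms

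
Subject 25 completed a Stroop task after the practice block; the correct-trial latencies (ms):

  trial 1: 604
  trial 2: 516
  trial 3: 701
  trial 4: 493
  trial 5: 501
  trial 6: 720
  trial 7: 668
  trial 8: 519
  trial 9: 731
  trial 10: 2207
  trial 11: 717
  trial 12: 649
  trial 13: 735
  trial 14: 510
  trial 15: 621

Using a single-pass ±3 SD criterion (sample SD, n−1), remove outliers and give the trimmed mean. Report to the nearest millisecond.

620 ms

n = 15, ΣRT = 10892, M = 726.133
Σ(x−M)² = 2467929.73; s = √(2467929.73/14) = 419.858
Cutoffs: 726.133 ± 3·419.858 → [-533.4, 1985.7]
Outside: 2207 → excluded.
Retained (n=14): Σ = 8685, mean = 8685/14 = 620.357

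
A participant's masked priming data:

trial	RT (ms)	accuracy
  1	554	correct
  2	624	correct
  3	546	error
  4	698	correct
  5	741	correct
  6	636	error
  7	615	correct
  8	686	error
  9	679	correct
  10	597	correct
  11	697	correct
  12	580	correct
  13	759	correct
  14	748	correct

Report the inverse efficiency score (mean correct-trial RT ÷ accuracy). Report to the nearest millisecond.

844 ms

Correct trials (n=11): 554, 624, 698, 741, 615, 679, 597, 697, 580, 759, 748
Mean correct RT = 7292/11 = 662.9091 ms
Proportion correct = 11/14
IES = 662.9091 / (11/14) = 843.702 ms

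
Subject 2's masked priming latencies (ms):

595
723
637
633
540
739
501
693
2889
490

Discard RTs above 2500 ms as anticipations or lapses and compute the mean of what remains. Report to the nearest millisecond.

617 ms

Excluded: 2889
Retained (n=9): Σ = 5551
Mean = 5551/9 = 616.7778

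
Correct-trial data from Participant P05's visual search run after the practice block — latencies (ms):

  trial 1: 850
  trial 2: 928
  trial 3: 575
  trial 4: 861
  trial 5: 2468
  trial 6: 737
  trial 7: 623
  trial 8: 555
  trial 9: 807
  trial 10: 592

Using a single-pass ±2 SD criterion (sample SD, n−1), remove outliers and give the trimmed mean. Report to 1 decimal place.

n = 10, ΣRT = 8996, M = 899.600
Σ(x−M)² = 2894888.40; s = √(2894888.40/9) = 567.146
Cutoffs: 899.600 ± 2·567.146 → [-234.7, 2033.9]
Outside: 2468 → excluded.
Retained (n=9): Σ = 6528, mean = 6528/9 = 725.333

725.3 ms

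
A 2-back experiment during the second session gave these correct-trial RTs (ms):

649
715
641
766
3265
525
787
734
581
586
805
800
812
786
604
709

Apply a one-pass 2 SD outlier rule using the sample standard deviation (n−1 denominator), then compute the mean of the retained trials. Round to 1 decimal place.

n = 16, ΣRT = 13765, M = 860.312
Σ(x−M)² = 6295455.44; s = √(6295455.44/15) = 647.840
Cutoffs: 860.312 ± 2·647.840 → [-435.4, 2156.0]
Outside: 3265 → excluded.
Retained (n=15): Σ = 10500, mean = 10500/15 = 700.000

700.0 ms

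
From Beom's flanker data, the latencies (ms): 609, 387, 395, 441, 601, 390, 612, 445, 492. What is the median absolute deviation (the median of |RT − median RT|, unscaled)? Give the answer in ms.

Sorted: 387, 390, 395, 441, 445, 492, 601, 609, 612 → median = 445
|x − 445|: 164, 58, 50, 4, 156, 55, 167, 0, 47
Sorted deviations: 0, 4, 47, 50, 55, 58, 156, 164, 167 → MAD = 55

55 ms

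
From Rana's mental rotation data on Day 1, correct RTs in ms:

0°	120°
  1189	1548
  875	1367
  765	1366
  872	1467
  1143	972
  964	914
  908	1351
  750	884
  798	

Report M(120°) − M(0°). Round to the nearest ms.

315 ms

M(0°) = 8264/9 = 918.222
M(120°) = 9869/8 = 1233.625
Difference = 1233.625 − 918.222 = 315.403 ms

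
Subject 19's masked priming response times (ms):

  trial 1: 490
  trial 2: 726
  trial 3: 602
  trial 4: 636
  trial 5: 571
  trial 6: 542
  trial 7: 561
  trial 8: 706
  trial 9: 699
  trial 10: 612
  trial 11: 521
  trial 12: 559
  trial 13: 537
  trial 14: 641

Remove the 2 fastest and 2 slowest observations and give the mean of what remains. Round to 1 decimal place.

Sorted: 490, 521, 537, 542, 559, 561, 571, 602, 612, 636, 641, 699, 706, 726
Drop lowest 2 (490, 521) and highest 2 (706, 726)
Remaining (n=10): Σ = 5960, mean = 5960/10 = 596.000

596.0 ms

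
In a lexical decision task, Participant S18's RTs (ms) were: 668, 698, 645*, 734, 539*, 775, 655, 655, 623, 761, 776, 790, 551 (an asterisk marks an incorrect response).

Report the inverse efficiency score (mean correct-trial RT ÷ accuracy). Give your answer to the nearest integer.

Correct trials (n=11): 668, 698, 734, 775, 655, 655, 623, 761, 776, 790, 551
Mean correct RT = 7686/11 = 698.7273 ms
Proportion correct = 11/13
IES = 698.7273 / (11/13) = 825.769 ms

826 ms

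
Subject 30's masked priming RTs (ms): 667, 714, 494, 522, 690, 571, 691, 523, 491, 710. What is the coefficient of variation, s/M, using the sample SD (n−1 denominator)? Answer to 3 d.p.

n = 10, Σ = 6073, M = 607.3000
Σ(x−M)² = 81404.100; s = √(81404.100/9) = 95.1047
CV = 95.1047 / 607.3000 = 0.15660

0.157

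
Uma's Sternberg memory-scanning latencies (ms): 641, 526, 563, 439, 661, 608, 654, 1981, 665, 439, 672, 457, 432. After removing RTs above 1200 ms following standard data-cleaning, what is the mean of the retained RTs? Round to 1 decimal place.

563.1 ms

Excluded: 1981
Retained (n=12): Σ = 6757
Mean = 6757/12 = 563.0833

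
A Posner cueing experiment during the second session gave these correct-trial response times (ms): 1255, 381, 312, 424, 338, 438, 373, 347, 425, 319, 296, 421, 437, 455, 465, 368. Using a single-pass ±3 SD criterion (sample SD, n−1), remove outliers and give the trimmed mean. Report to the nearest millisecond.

n = 16, ΣRT = 7054, M = 440.875
Σ(x−M)² = 749885.75; s = √(749885.75/15) = 223.590
Cutoffs: 440.875 ± 3·223.590 → [-229.9, 1111.6]
Outside: 1255 → excluded.
Retained (n=15): Σ = 5799, mean = 5799/15 = 386.600

387 ms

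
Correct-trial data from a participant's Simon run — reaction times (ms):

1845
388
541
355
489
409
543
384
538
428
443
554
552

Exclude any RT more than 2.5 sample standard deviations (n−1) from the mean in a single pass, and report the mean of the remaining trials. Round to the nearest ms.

469 ms

n = 13, ΣRT = 7469, M = 574.538
Σ(x−M)² = 1811251.23; s = √(1811251.23/12) = 388.507
Cutoffs: 574.538 ± 2.5·388.507 → [-396.7, 1545.8]
Outside: 1845 → excluded.
Retained (n=12): Σ = 5624, mean = 5624/12 = 468.667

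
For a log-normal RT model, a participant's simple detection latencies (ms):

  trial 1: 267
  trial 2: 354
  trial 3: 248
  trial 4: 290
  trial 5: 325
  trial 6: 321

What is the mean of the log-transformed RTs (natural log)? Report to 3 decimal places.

ln(RT): 5.5872, 5.8693, 5.5134, 5.6699, 5.7838, 5.7714
Σ ln(RT) = 34.1951
Mean = 34.1951/6 = 5.69919

5.699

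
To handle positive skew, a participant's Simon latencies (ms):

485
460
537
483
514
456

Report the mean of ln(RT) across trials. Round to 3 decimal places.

6.191

ln(RT): 6.1841, 6.1312, 6.2860, 6.1800, 6.2422, 6.1225
Σ ln(RT) = 37.1461
Mean = 37.1461/6 = 6.19102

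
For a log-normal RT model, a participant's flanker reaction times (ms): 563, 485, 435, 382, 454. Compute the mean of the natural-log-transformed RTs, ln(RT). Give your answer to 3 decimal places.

ln(RT): 6.3333, 6.1841, 6.0753, 5.9454, 6.1181
Σ ln(RT) = 30.6563
Mean = 30.6563/5 = 6.13126

6.131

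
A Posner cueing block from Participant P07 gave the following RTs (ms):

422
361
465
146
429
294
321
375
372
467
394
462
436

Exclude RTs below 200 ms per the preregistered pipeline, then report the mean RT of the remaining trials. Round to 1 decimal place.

399.8 ms

Excluded: 146
Retained (n=12): Σ = 4798
Mean = 4798/12 = 399.8333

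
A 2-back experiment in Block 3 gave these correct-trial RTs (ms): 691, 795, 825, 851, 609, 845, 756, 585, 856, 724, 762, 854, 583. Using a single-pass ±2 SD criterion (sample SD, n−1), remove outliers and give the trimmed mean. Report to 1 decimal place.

748.9 ms

n = 13, ΣRT = 9736, M = 748.923
Σ(x−M)² = 128244.92; s = √(128244.92/12) = 103.378
Cutoffs: 748.923 ± 2·103.378 → [542.2, 955.7]
No RTs fall outside the cutoffs; all 13 retained. Mean = 9736/13 = 748.923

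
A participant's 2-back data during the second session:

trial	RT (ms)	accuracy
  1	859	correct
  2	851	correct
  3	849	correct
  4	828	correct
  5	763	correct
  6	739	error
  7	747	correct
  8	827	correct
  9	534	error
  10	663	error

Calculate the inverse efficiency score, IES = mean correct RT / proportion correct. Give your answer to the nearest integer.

Correct trials (n=7): 859, 851, 849, 828, 763, 747, 827
Mean correct RT = 5724/7 = 817.7143 ms
Proportion correct = 7/10
IES = 817.7143 / (7/10) = 1168.163 ms

1168 ms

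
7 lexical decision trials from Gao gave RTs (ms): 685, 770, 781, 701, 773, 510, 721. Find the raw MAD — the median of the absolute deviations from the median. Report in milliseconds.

Sorted: 510, 685, 701, 721, 770, 773, 781 → median = 721
|x − 721|: 36, 49, 60, 20, 52, 211, 0
Sorted deviations: 0, 20, 36, 49, 52, 60, 211 → MAD = 49

49 ms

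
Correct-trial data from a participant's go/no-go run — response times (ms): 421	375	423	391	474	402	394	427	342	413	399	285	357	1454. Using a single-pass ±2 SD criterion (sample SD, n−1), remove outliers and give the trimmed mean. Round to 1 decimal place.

392.5 ms

n = 14, ΣRT = 6557, M = 468.357
Σ(x−M)² = 1072027.21; s = √(1072027.21/13) = 287.165
Cutoffs: 468.357 ± 2·287.165 → [-106.0, 1042.7]
Outside: 1454 → excluded.
Retained (n=13): Σ = 5103, mean = 5103/13 = 392.538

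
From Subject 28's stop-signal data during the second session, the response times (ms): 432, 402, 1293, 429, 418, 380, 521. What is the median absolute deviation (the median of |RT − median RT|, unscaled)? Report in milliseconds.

27 ms

Sorted: 380, 402, 418, 429, 432, 521, 1293 → median = 429
|x − 429|: 3, 27, 864, 0, 11, 49, 92
Sorted deviations: 0, 3, 11, 27, 49, 92, 864 → MAD = 27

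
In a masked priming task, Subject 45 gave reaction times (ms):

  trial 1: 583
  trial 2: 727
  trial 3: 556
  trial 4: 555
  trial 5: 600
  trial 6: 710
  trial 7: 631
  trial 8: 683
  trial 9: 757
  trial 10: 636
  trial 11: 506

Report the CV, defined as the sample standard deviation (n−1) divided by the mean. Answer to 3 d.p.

0.127

n = 11, Σ = 6944, M = 631.2727
Σ(x−M)² = 64352.182; s = √(64352.182/10) = 80.2198
CV = 80.2198 / 631.2727 = 0.12708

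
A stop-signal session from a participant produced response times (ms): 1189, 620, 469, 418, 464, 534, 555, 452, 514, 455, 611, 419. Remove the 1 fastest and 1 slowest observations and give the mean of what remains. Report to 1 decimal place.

Sorted: 418, 419, 452, 455, 464, 469, 514, 534, 555, 611, 620, 1189
Drop lowest 1 (418) and highest 1 (1189)
Remaining (n=10): Σ = 5093, mean = 5093/10 = 509.300

509.3 ms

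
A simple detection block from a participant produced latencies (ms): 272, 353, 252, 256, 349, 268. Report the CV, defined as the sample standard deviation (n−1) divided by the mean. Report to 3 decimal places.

0.160

n = 6, Σ = 1750, M = 291.6667
Σ(x−M)² = 10841.333; s = √(10841.333/5) = 46.5647
CV = 46.5647 / 291.6667 = 0.15965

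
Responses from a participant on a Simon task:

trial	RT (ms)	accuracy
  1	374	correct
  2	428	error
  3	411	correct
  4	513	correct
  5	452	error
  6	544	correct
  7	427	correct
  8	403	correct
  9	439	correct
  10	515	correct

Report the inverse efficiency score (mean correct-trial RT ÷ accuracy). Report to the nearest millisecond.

567 ms

Correct trials (n=8): 374, 411, 513, 544, 427, 403, 439, 515
Mean correct RT = 3626/8 = 453.2500 ms
Proportion correct = 8/10
IES = 453.2500 / (8/10) = 566.562 ms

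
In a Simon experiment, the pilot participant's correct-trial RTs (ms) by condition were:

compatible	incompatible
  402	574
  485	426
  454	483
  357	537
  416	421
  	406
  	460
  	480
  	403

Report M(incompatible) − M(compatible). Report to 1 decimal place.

M(compatible) = 2114/5 = 422.800
M(incompatible) = 4190/9 = 465.556
Difference = 465.556 − 422.800 = 42.756 ms

42.8 ms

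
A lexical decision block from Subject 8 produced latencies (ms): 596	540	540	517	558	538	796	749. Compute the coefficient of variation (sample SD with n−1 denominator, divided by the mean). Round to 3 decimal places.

n = 8, Σ = 4834, M = 604.2500
Σ(x−M)² = 80185.500; s = √(80185.500/7) = 107.0284
CV = 107.0284 / 604.2500 = 0.17713

0.177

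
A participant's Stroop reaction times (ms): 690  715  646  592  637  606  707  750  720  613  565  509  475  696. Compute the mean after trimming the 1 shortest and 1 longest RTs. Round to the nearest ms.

Sorted: 475, 509, 565, 592, 606, 613, 637, 646, 690, 696, 707, 715, 720, 750
Drop lowest 1 (475) and highest 1 (750)
Remaining (n=12): Σ = 7696, mean = 7696/12 = 641.333

641 ms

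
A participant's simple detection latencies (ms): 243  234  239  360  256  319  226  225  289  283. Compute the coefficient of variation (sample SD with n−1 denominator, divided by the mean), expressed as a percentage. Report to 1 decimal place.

n = 10, Σ = 2674, M = 267.4000
Σ(x−M)² = 18106.400; s = √(18106.400/9) = 44.8533
CV = 44.8533 / 267.4000 = 0.16774 = 16.774%

16.8%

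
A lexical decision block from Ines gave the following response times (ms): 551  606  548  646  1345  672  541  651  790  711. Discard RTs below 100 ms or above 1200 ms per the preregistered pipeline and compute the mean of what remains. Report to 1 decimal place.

Excluded: 1345
Retained (n=9): Σ = 5716
Mean = 5716/9 = 635.1111

635.1 ms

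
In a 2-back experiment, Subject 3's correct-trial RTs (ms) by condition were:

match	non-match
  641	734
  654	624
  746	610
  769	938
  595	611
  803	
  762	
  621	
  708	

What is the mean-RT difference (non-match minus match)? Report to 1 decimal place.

M(match) = 6299/9 = 699.889
M(non-match) = 3517/5 = 703.400
Difference = 703.400 − 699.889 = 3.511 ms

3.5 ms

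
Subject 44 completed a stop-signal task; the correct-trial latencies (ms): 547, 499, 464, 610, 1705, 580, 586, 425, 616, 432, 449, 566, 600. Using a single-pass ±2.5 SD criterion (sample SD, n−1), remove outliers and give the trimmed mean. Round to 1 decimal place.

n = 13, ΣRT = 8079, M = 621.462
Σ(x−M)² = 1330301.23; s = √(1330301.23/12) = 332.954
Cutoffs: 621.462 ± 2.5·332.954 → [-210.9, 1453.8]
Outside: 1705 → excluded.
Retained (n=12): Σ = 6374, mean = 6374/12 = 531.167

531.2 ms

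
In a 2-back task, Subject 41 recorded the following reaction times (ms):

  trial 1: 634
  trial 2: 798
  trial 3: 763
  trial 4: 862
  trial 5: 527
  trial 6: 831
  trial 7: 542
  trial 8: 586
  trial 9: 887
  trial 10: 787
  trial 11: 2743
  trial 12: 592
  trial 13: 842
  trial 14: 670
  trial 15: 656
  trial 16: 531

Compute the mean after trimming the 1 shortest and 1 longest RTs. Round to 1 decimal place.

Sorted: 527, 531, 542, 586, 592, 634, 656, 670, 763, 787, 798, 831, 842, 862, 887, 2743
Drop lowest 1 (527) and highest 1 (2743)
Remaining (n=14): Σ = 9981, mean = 9981/14 = 712.929

712.9 ms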